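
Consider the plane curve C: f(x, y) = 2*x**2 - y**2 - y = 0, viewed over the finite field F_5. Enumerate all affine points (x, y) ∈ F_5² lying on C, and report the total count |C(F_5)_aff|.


Affine F_5-points: {(0, 0), (0, 4), (1, 1), (1, 3), (4, 1), (4, 3)}; count = 6.

For each of the 25 pairs (x, y) ∈ F_5², evaluate f(x, y) mod 5. Record the zeros.
  x = 0: [0↦0, 1↦3, 2↦4, 3↦3, 4↦0]  zeros at y ∈ {0, 4}
  x = 1: [0↦2, 1↦0, 2↦1, 3↦0, 4↦2]  zeros at y ∈ {1, 3}
  x = 2: [0↦3, 1↦1, 2↦2, 3↦1, 4↦3]  zeros at y ∈ ∅
  x = 3: [0↦3, 1↦1, 2↦2, 3↦1, 4↦3]  zeros at y ∈ ∅
  x = 4: [0↦2, 1↦0, 2↦1, 3↦0, 4↦2]  zeros at y ∈ {1, 3}
Collecting zeros: affine points = {(0, 0), (0, 4), (1, 1), (1, 3), (4, 1), (4, 3)}.
Total count |C(F_5)_aff| = 6.


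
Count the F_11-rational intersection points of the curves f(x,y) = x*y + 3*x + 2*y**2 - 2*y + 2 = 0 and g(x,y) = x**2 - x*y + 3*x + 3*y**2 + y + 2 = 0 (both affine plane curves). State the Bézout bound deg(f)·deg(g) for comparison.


Common zeros: ∅; count = 0; Bézout bound = 4.

deg(f) = 2, deg(g) = 2, so Bézout bound = 4.
Scan x ∈ F_11. For each x, list the y ∈ F_11 with f(x, y) ≡ 0 and those with g(x, y) ≡ 0 (mod 11); the common zeros in that column are the intersection.
  x = 0: f ≡ 0 at y ∈ ∅; g ≡ 0 at y ∈ ∅; common: ∅.
  x = 1: f ≡ 0 at y ∈ {2, 4}; g ≡ 0 at y ∈ {3, 8}; common: ∅.
  x = 2: f ≡ 0 at y ∈ ∅; g ≡ 0 at y ∈ {2}; common: ∅.
  x = 3: f ≡ 0 at y ∈ {0, 5}; g ≡ 0 at y ∈ ∅; common: ∅.
  x = 4: f ≡ 0 at y ∈ ∅; g ≡ 0 at y ∈ {4, 8}; common: ∅.
  x = 5: f ≡ 0 at y ∈ {1, 3}; g ≡ 0 at y ∈ ∅; common: ∅.
  x = 6: f ≡ 0 at y ∈ ∅; g ≡ 0 at y ∈ ∅; common: ∅.
  x = 7: f ≡ 0 at y ∈ ∅; g ≡ 0 at y ∈ ∅; common: ∅.
  x = 8: f ≡ 0 at y ∈ {9, 10}; g ≡ 0 at y ∈ {2, 4}; common: ∅.
  x = 9: f ≡ 0 at y ∈ {6, 7}; g ≡ 0 at y ∈ {0, 10}; common: ∅.
  x = 10: f ≡ 0 at y ∈ ∅; g ≡ 0 at y ∈ {0, 3}; common: ∅.
Collecting: common zeros = ∅, so the count is 0.
Comparison with the Bézout bound: 0 ≤ 4 = deg(f)·deg(g), as expected for curves with no common component (the affine F_11-count falls short of the bound because intersections may lie at infinity, over extension fields, or carry multiplicity).


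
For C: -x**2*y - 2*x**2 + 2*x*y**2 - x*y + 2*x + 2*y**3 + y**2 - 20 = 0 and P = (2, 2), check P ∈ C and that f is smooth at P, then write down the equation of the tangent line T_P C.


Tangent line at P: -8*x + 38*y - 60 = 0.

Step 1: f(2, 2) = 0, so P lies on C.
Step 2: partial derivatives
  f_x(x, y) = -2*x*y - 4*x + 2*y**2 - y + 2, f_y(x, y) = -x**2 + 4*x*y - x + 6*y**2 + 2*y.
  f_x(P) = -8, f_y(P) = 38 (gradient nonzero, so P is smooth).
Step 3: tangent line at P: -8·(x − 2) + 38·(y − 2) = 0.
Expanding: -8*x + 38*y - 60 = 0.


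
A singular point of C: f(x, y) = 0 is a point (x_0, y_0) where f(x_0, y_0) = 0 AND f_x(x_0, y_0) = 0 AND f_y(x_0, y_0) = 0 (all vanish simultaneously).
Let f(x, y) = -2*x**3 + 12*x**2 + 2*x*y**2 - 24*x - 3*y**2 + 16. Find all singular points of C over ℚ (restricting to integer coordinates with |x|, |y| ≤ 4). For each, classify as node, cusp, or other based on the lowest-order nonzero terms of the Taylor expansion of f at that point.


Singular points: {(2, 0)}; classification: cusp.

Compute partial derivatives:
  f_x = -6*x**2 + 24*x + 2*y**2 - 24.
  f_y = 4*x*y - 6*y.
Scan x_0 ∈ {−4, ..., 4}. For each x_0, f_y(x_0, y) is a polynomial in y; find its integer roots y ∈ {−4, ..., 4}, then test f_x and f at those candidates.
  x = -4: f_y(-4, y) = -22*y; vanishes at y ∈ {0}. (-4, 0): f_x = -216 ≠ 0.
  x = -3: f_y(-3, y) = -18*y; vanishes at y ∈ {0}. (-3, 0): f_x = -150 ≠ 0.
  x = -2: f_y(-2, y) = -14*y; vanishes at y ∈ {0}. (-2, 0): f_x = -96 ≠ 0.
  x = -1: f_y(-1, y) = -10*y; vanishes at y ∈ {0}. (-1, 0): f_x = -54 ≠ 0.
  x = 0: f_y(0, y) = -6*y; vanishes at y ∈ {0}. (0, 0): f_x = -24 ≠ 0.
  x = 1: f_y(1, y) = -2*y; vanishes at y ∈ {0}. (1, 0): f_x = -6 ≠ 0.
  x = 2: f_y(2, y) = 2*y; vanishes at y ∈ {0}. (2, 0): f_x = 0, f = 0 — SINGULAR.
  x = 3: f_y(3, y) = 6*y; vanishes at y ∈ {0}. (3, 0): f_x = -6 ≠ 0.
  x = 4: f_y(4, y) = 10*y; vanishes at y ∈ {0}. (4, 0): f_x = -24 ≠ 0.
Only singular point on the grid: (2, 0).
Classify: substitute x = 2 + u, y = 0 + v and expand: f = -2*u**3 + 2*u*v**2 + v**2.
No constant or linear terms (consistent with a singular point). Quadratic part: v**2. Cubic part: -2*u**3 + 2*u*v**2.
The quadratic part v**2 is a perfect square, so there is a single (double) tangent line v = 0, i.e. y = 0. Restricting the cubic part to that line (v = 0) leaves -2*u**3 ≠ 0, so f is not divisible by v and the branch is v² ≈ 2*u**3 to lowest order — this is a cusp.
Classification: cusp.


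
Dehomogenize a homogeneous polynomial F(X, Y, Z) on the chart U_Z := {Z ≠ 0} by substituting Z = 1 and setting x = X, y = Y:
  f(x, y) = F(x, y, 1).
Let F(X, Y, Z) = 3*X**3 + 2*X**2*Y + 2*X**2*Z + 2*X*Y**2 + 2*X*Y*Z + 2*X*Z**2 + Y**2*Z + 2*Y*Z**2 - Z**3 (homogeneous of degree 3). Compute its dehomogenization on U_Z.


f(x, y) = 3*x**3 + 2*x**2*y + 2*x**2 + 2*x*y**2 + 2*x*y + 2*x + y**2 + 2*y - 1

On U_Z we set Z = 1. Each monomial c·X^i·Y^j·Z^k in F becomes c·x^i·y^j·1^k = c·x^i·y^j.
Substituting Z = 1: F(X, Y, 1) = 3*x**3 + 2*x**2*y + 2*x**2 + 2*x*y**2 + 2*x*y + 2*x + y**2 + 2*y - 1.
Note: deg(f) ≤ deg(F) = 3; strict inequality happens when F is divisible by Z (lost terms).


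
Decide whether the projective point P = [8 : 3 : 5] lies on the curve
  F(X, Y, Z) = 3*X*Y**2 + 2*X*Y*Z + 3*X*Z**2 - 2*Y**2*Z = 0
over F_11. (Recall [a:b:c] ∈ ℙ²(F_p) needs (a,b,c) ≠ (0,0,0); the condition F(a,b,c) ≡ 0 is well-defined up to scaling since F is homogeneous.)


F(8,3,5) ≡ 9 (mod 11); P is NOT on the curve.

Evaluate F(8, 3, 5) term-by-term (mod 11).
  3*X*Y**2 ↦ 3·8·9·1 = 216
  2*X*Y*Z ↦ 2·8·3·5 = 240
  3*X*Z**2 ↦ 3·8·1·25 = 600
  -2*Y**2*Z ↦ -2·1·9·5 = -90
Sum: F(8, 3, 5) = (216) + (240) + (600) + (-90) = 966.
Reducing mod 11: 966 ≡ 9 (mod 11).
Since F(a, b, c) ≡ 9 ≠ 0 (mod 11), P does NOT lie on the curve.


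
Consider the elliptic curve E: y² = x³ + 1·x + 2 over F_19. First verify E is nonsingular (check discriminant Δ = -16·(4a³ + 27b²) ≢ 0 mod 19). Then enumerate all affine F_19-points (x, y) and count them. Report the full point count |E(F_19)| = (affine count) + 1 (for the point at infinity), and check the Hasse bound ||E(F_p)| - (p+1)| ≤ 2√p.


Affine points = {(1, 2), (1, 17), (8, 3), (8, 16), (10, 9), (10, 10), (14, 9), (14, 10), (17, 7), (17, 12), (18, 0)}; affine count = 11; |E(F_19)| = 12.

Discriminant check: Δ ∝ 4a³ + 27b² = 4·1³ + 27·2² = 4·1 + 27·4 ≡ 17 (mod 19). Nonzero ⇒ E is nonsingular.
For each x ∈ F_19, compute rhs = x³ + 1·x + 2 mod 19, then count y ∈ F_19 with y² ≡ rhs.
  x = 0: rhs = 2, matching y values: none (0 points).
  x = 1: rhs = 4, matching y values: 2, 17 (2 points).
  x = 2: rhs = 12, matching y values: none (0 points).
  x = 3: rhs = 13, matching y values: none (0 points).
  x = 4: rhs = 13, matching y values: none (0 points).
  x = 5: rhs = 18, matching y values: none (0 points).
  x = 6: rhs = 15, matching y values: none (0 points).
  x = 7: rhs = 10, matching y values: none (0 points).
  x = 8: rhs = 9, matching y values: 3, 16 (2 points).
  x = 9: rhs = 18, matching y values: none (0 points).
  x = 10: rhs = 5, matching y values: 9, 10 (2 points).
  x = 11: rhs = 14, matching y values: none (0 points).
  x = 12: rhs = 13, matching y values: none (0 points).
  x = 13: rhs = 8, matching y values: none (0 points).
  x = 14: rhs = 5, matching y values: 9, 10 (2 points).
  x = 15: rhs = 10, matching y values: none (0 points).
  x = 16: rhs = 10, matching y values: none (0 points).
  x = 17: rhs = 11, matching y values: 7, 12 (2 points).
  x = 18: rhs = 0, matching y values: 0 (1 points).
Total affine count: 11.
Full point count |E(F_19)| = 11 + 1 = 12.
Hasse bound: |12 − (19+1)| = |-8| = 8 ≤ 2√19 ≈ 8.7178 ✓.


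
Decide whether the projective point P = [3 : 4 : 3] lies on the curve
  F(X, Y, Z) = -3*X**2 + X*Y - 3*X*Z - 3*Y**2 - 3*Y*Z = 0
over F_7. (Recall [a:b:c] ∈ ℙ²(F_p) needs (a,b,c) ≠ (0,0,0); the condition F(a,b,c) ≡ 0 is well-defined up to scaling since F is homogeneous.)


F(3,4,3) ≡ 0 (mod 7); P is on the curve.

Evaluate F(3, 4, 3) term-by-term (mod 7).
  -3*X**2 ↦ -3·9·1·1 = -27
  X*Y ↦ 1·3·4·1 = 12
  -3*X*Z ↦ -3·3·1·3 = -27
  -3*Y**2 ↦ -3·1·16·1 = -48
  -3*Y*Z ↦ -3·1·4·3 = -36
Sum: F(3, 4, 3) = (-27) + (12) + (-27) + (-48) + (-36) = -126.
Reducing mod 7: -126 ≡ 0 (mod 7).
Since F(a, b, c) ≡ 0 (mod 7), P lies on the curve.


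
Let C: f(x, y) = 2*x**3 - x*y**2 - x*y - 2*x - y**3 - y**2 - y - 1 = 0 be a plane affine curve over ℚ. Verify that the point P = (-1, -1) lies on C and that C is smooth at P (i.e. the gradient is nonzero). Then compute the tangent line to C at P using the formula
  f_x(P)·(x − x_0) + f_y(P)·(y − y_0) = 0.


Tangent line at P: 4*x - 3*y + 1 = 0.

Step 1: f(-1, -1) = 0, so P lies on C.
Step 2: partial derivatives
  f_x(x, y) = 6*x**2 - y**2 - y - 2, f_y(x, y) = -2*x*y - x - 3*y**2 - 2*y - 1.
  f_x(P) = 4, f_y(P) = -3 (gradient nonzero, so P is smooth).
Step 3: tangent line at P: 4·(x − -1) + -3·(y − -1) = 0.
Expanding: 4*x - 3*y + 1 = 0.


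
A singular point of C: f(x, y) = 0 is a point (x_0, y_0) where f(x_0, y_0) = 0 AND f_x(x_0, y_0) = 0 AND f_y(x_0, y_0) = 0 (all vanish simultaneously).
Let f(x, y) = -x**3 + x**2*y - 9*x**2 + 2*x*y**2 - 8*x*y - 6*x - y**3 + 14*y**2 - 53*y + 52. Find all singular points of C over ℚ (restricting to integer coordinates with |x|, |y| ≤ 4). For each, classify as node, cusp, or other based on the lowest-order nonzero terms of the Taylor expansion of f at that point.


Singular points: {(-2, 3)}; classification: cusp.

Compute partial derivatives:
  f_x = -3*x**2 + 2*x*y - 18*x + 2*y**2 - 8*y - 6.
  f_y = x**2 + 4*x*y - 8*x - 3*y**2 + 28*y - 53.
Scan x_0 ∈ {−4, ..., 4}. For each x_0, f_y(x_0, y) is a polynomial in y; find its integer roots y ∈ {−4, ..., 4}, then test f_x and f at those candidates.
  x = -4: f_y(-4, y) = -3*y**2 + 12*y - 5; no integer root y with |y| ≤ 4.
  x = -3: f_y(-3, y) = -3*y**2 + 16*y - 20; vanishes at y ∈ {2}. (-3, 2): f_x = 1 ≠ 0.
  x = -2: f_y(-2, y) = -3*y**2 + 20*y - 33; vanishes at y ∈ {3}. (-2, 3): f_x = 0, f = 0 — SINGULAR.
  x = -1: f_y(-1, y) = -3*y**2 + 24*y - 44; no integer root y with |y| ≤ 4.
  x = 0: f_y(0, y) = -3*y**2 + 28*y - 53; no integer root y with |y| ≤ 4.
  x = 1: f_y(1, y) = -3*y**2 + 32*y - 60; no integer root y with |y| ≤ 4.
  x = 2: f_y(2, y) = -3*y**2 + 36*y - 65; no integer root y with |y| ≤ 4.
  x = 3: f_y(3, y) = -3*y**2 + 40*y - 68; vanishes at y ∈ {2}. (3, 2): f_x = -83 ≠ 0.
  x = 4: f_y(4, y) = -3*y**2 + 44*y - 69; no integer root y with |y| ≤ 4.
Only singular point on the grid: (-2, 3).
Classify: substitute x = -2 + u, y = 3 + v and expand: f = -u**3 + u**2*v + 2*u*v**2 - v**3 + v**2.
No constant or linear terms (consistent with a singular point). Quadratic part: v**2. Cubic part: -u**3 + u**2*v + 2*u*v**2 - v**3.
The quadratic part v**2 is a perfect square, so there is a single (double) tangent line v = 0, i.e. y = 3. Restricting the cubic part to that line (v = 0) leaves -u**3 ≠ 0, so f is not divisible by v and the branch is v² ≈ u**3 to lowest order — this is a cusp.
Classification: cusp.


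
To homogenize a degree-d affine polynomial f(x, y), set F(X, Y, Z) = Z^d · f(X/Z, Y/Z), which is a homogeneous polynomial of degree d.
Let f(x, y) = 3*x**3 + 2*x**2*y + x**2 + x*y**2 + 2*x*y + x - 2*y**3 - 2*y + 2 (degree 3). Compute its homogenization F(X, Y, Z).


F(X, Y, Z) = 3*X**3 + 2*X**2*Y + X**2*Z + X*Y**2 + 2*X*Y*Z + X*Z**2 - 2*Y**3 - 2*Y*Z**2 + 2*Z**3

deg(f) = 3.
Substitute x = X/Z, y = Y/Z into f, then multiply by Z^3.
  monomial 3·x^3·y^0 ↦ 3·X^3·Y^0·Z^0.
  monomial 2·x^2·y^1 ↦ 2·X^2·Y^1·Z^0.
  monomial 1·x^2·y^0 ↦ 1·X^2·Y^0·Z^1.
  monomial 1·x^1·y^2 ↦ 1·X^1·Y^2·Z^0.
  monomial 2·x^1·y^1 ↦ 2·X^1·Y^1·Z^1.
  monomial 1·x^1·y^0 ↦ 1·X^1·Y^0·Z^2.
  monomial -2·x^0·y^3 ↦ -2·X^0·Y^3·Z^0.
  monomial -2·x^0·y^1 ↦ -2·X^0·Y^1·Z^2.
  monomial 2·x^0·y^0 ↦ 2·X^0·Y^0·Z^3.
Collecting: F(X, Y, Z) = 3*X**3 + 2*X**2*Y + X**2*Z + X*Y**2 + 2*X*Y*Z + X*Z**2 - 2*Y**3 - 2*Y*Z**2 + 2*Z**3.


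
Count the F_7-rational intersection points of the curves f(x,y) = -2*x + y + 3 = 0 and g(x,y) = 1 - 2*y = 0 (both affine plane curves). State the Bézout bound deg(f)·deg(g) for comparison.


Common zeros: {(0, 4)}; count = 1; Bézout bound = 1.

deg(f) = 1, deg(g) = 1, so Bézout bound = 1.
Scan x ∈ F_7. For each x, list the y ∈ F_7 with f(x, y) ≡ 0 and those with g(x, y) ≡ 0 (mod 7); the common zeros in that column are the intersection.
  x = 0: f ≡ 0 at y ∈ {4}; g ≡ 0 at y ∈ {4}; common: {4}.
  x = 1: f ≡ 0 at y ∈ {6}; g ≡ 0 at y ∈ {4}; common: ∅.
  x = 2: f ≡ 0 at y ∈ {1}; g ≡ 0 at y ∈ {4}; common: ∅.
  x = 3: f ≡ 0 at y ∈ {3}; g ≡ 0 at y ∈ {4}; common: ∅.
  x = 4: f ≡ 0 at y ∈ {5}; g ≡ 0 at y ∈ {4}; common: ∅.
  x = 5: f ≡ 0 at y ∈ {0}; g ≡ 0 at y ∈ {4}; common: ∅.
  x = 6: f ≡ 0 at y ∈ {2}; g ≡ 0 at y ∈ {4}; common: ∅.
Collecting: common zeros = {(0, 4)}, so the count is 1.
Comparison with the Bézout bound: 1 ≤ 1 = deg(f)·deg(g), as expected for curves with no common component (the bound is attained).


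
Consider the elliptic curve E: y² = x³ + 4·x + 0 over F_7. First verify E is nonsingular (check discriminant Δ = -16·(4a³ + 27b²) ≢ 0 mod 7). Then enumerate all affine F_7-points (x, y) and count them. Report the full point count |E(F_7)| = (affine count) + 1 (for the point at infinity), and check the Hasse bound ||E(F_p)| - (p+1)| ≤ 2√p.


Affine points = {(0, 0), (2, 3), (2, 4), (3, 2), (3, 5), (6, 3), (6, 4)}; affine count = 7; |E(F_7)| = 8.

Discriminant check: Δ ∝ 4a³ + 27b² = 4·4³ + 27·0² = 4·64 + 27·0 ≡ 4 (mod 7). Nonzero ⇒ E is nonsingular.
For each x ∈ F_7, compute rhs = x³ + 4·x + 0 mod 7, then count y ∈ F_7 with y² ≡ rhs.
  x = 0: rhs = 0, matching y values: 0 (1 points).
  x = 1: rhs = 5, matching y values: none (0 points).
  x = 2: rhs = 2, matching y values: 3, 4 (2 points).
  x = 3: rhs = 4, matching y values: 2, 5 (2 points).
  x = 4: rhs = 3, matching y values: none (0 points).
  x = 5: rhs = 5, matching y values: none (0 points).
  x = 6: rhs = 2, matching y values: 3, 4 (2 points).
Total affine count: 7.
Full point count |E(F_7)| = 7 + 1 = 8.
Hasse bound: |8 − (7+1)| = |0| = 0 ≤ 2√7 ≈ 5.2915 ✓.


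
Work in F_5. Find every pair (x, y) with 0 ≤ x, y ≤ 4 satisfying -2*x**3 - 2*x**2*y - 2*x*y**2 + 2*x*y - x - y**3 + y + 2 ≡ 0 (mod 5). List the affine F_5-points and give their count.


Affine F_5-points: {(1, 2), (3, 0), (4, 0)}; count = 3.

For each of the 25 pairs (x, y) ∈ F_5², evaluate f(x, y) mod 5. Record the zeros.
  x = 0: [0↦2, 1↦2, 2↦1, 3↦3, 4↦2]  zeros at y ∈ ∅
  x = 1: [0↦4, 1↦2, 2↦0, 3↦2, 4↦2]  zeros at y ∈ {2}
  x = 2: [0↦4, 1↦1, 2↦4, 3↦2, 4↦4]  zeros at y ∈ ∅
  x = 3: [0↦0, 1↦2, 2↦1, 3↦1, 4↦1]  zeros at y ∈ {0}
  x = 4: [0↦0, 1↦3, 2↦4, 3↦2, 4↦1]  zeros at y ∈ {0}
Collecting zeros: affine points = {(1, 2), (3, 0), (4, 0)}.
Total count |C(F_5)_aff| = 3.


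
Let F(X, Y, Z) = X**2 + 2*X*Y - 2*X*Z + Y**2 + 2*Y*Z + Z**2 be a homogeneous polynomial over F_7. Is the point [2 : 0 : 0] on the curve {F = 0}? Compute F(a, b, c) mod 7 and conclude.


F(2,0,0) ≡ 4 (mod 7); P is NOT on the curve.

Evaluate F(2, 0, 0) term-by-term (mod 7).
  X**2 ↦ 1·4·1·1 = 4
  2*X*Y ↦ 2·2·0·1 = 0
  -2*X*Z ↦ -2·2·1·0 = 0
  Y**2 ↦ 1·1·0·1 = 0
  2*Y*Z ↦ 2·1·0·0 = 0
  Z**2 ↦ 1·1·1·0 = 0
Sum: F(2, 0, 0) = (4) + (0) + (0) + (0) + (0) + (0) = 4.
Reducing mod 7: 4 ≡ 4 (mod 7).
Since F(a, b, c) ≡ 4 ≠ 0 (mod 7), P does NOT lie on the curve.


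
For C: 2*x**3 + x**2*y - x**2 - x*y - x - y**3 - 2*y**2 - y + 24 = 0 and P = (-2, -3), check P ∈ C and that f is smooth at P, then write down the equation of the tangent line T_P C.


Tangent line at P: 42*x - 10*y + 54 = 0.

Step 1: f(-2, -3) = 0, so P lies on C.
Step 2: partial derivatives
  f_x(x, y) = 6*x**2 + 2*x*y - 2*x - y - 1, f_y(x, y) = x**2 - x - 3*y**2 - 4*y - 1.
  f_x(P) = 42, f_y(P) = -10 (gradient nonzero, so P is smooth).
Step 3: tangent line at P: 42·(x − -2) + -10·(y − -3) = 0.
Expanding: 42*x - 10*y + 54 = 0.


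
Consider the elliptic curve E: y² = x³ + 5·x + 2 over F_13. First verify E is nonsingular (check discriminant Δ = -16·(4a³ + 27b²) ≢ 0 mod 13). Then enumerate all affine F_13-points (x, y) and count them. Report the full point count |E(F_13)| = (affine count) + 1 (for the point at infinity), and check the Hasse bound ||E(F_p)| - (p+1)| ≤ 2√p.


Affine points = {(5, 3), (5, 10), (6, 1), (6, 12), (7, 4), (7, 9), (9, 3), (9, 10), (10, 5), (10, 8), (11, 6), (11, 7), (12, 3), (12, 10)}; affine count = 14; |E(F_13)| = 15.

Discriminant check: Δ ∝ 4a³ + 27b² = 4·5³ + 27·2² = 4·125 + 27·4 ≡ 10 (mod 13). Nonzero ⇒ E is nonsingular.
For each x ∈ F_13, compute rhs = x³ + 5·x + 2 mod 13, then count y ∈ F_13 with y² ≡ rhs.
  x = 0: rhs = 2, matching y values: none (0 points).
  x = 1: rhs = 8, matching y values: none (0 points).
  x = 2: rhs = 7, matching y values: none (0 points).
  x = 3: rhs = 5, matching y values: none (0 points).
  x = 4: rhs = 8, matching y values: none (0 points).
  x = 5: rhs = 9, matching y values: 3, 10 (2 points).
  x = 6: rhs = 1, matching y values: 1, 12 (2 points).
  x = 7: rhs = 3, matching y values: 4, 9 (2 points).
  x = 8: rhs = 8, matching y values: none (0 points).
  x = 9: rhs = 9, matching y values: 3, 10 (2 points).
  x = 10: rhs = 12, matching y values: 5, 8 (2 points).
  x = 11: rhs = 10, matching y values: 6, 7 (2 points).
  x = 12: rhs = 9, matching y values: 3, 10 (2 points).
Total affine count: 14.
Full point count |E(F_13)| = 14 + 1 = 15.
Hasse bound: |15 − (13+1)| = |1| = 1 ≤ 2√13 ≈ 7.2111 ✓.


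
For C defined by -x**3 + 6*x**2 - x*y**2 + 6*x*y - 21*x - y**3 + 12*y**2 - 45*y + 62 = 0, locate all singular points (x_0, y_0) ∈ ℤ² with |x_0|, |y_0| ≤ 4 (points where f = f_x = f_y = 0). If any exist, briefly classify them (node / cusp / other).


Singular points: {(2, 3)}; classification: cusp.

Compute partial derivatives:
  f_x = -3*x**2 + 12*x - y**2 + 6*y - 21.
  f_y = -2*x*y + 6*x - 3*y**2 + 24*y - 45.
Scan x_0 ∈ {−4, ..., 4}. For each x_0, f_y(x_0, y) is a polynomial in y; find its integer roots y ∈ {−4, ..., 4}, then test f_x and f at those candidates.
  x = -4: f_y(-4, y) = -3*y**2 + 32*y - 69; vanishes at y ∈ {3}. (-4, 3): f_x = -108 ≠ 0.
  x = -3: f_y(-3, y) = -3*y**2 + 30*y - 63; vanishes at y ∈ {3}. (-3, 3): f_x = -75 ≠ 0.
  x = -2: f_y(-2, y) = -3*y**2 + 28*y - 57; vanishes at y ∈ {3}. (-2, 3): f_x = -48 ≠ 0.
  x = -1: f_y(-1, y) = -3*y**2 + 26*y - 51; vanishes at y ∈ {3}. (-1, 3): f_x = -27 ≠ 0.
  x = 0: f_y(0, y) = -3*y**2 + 24*y - 45; vanishes at y ∈ {3}. (0, 3): f_x = -12 ≠ 0.
  x = 1: f_y(1, y) = -3*y**2 + 22*y - 39; vanishes at y ∈ {3}. (1, 3): f_x = -3 ≠ 0.
  x = 2: f_y(2, y) = -3*y**2 + 20*y - 33; vanishes at y ∈ {3}. (2, 3): f_x = 0, f = 0 — SINGULAR.
  x = 3: f_y(3, y) = -3*y**2 + 18*y - 27; vanishes at y ∈ {3}. (3, 3): f_x = -3 ≠ 0.
  x = 4: f_y(4, y) = -3*y**2 + 16*y - 21; vanishes at y ∈ {3}. (4, 3): f_x = -12 ≠ 0.
Only singular point on the grid: (2, 3).
Classify: substitute x = 2 + u, y = 3 + v and expand: f = -u**3 - u*v**2 - v**3 + v**2.
No constant or linear terms (consistent with a singular point). Quadratic part: v**2. Cubic part: -u**3 - u*v**2 - v**3.
The quadratic part v**2 is a perfect square, so there is a single (double) tangent line v = 0, i.e. y = 3. Restricting the cubic part to that line (v = 0) leaves -u**3 ≠ 0, so f is not divisible by v and the branch is v² ≈ u**3 to lowest order — this is a cusp.
Classification: cusp.


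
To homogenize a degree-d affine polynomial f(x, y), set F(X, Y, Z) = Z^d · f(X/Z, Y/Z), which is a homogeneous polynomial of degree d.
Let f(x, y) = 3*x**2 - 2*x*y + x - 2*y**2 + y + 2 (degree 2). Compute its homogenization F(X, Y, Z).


F(X, Y, Z) = 3*X**2 - 2*X*Y + X*Z - 2*Y**2 + Y*Z + 2*Z**2

deg(f) = 2.
Substitute x = X/Z, y = Y/Z into f, then multiply by Z^2.
  monomial 3·x^2·y^0 ↦ 3·X^2·Y^0·Z^0.
  monomial -2·x^1·y^1 ↦ -2·X^1·Y^1·Z^0.
  monomial 1·x^1·y^0 ↦ 1·X^1·Y^0·Z^1.
  monomial -2·x^0·y^2 ↦ -2·X^0·Y^2·Z^0.
  monomial 1·x^0·y^1 ↦ 1·X^0·Y^1·Z^1.
  monomial 2·x^0·y^0 ↦ 2·X^0·Y^0·Z^2.
Collecting: F(X, Y, Z) = 3*X**2 - 2*X*Y + X*Z - 2*Y**2 + Y*Z + 2*Z**2.


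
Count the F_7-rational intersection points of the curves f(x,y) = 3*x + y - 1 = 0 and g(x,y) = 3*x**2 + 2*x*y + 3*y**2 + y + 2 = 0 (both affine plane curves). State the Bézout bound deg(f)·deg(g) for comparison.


Common zeros: {(5, 0), (6, 4)}; count = 2; Bézout bound = 2.

deg(f) = 1, deg(g) = 2, so Bézout bound = 2.
Scan x ∈ F_7. For each x, list the y ∈ F_7 with f(x, y) ≡ 0 and those with g(x, y) ≡ 0 (mod 7); the common zeros in that column are the intersection.
  x = 0: f ≡ 0 at y ∈ {1}; g ≡ 0 at y ∈ ∅; common: ∅.
  x = 1: f ≡ 0 at y ∈ {5}; g ≡ 0 at y ∈ ∅; common: ∅.
  x = 2: f ≡ 0 at y ∈ {2}; g ≡ 0 at y ∈ {0, 3}; common: ∅.
  x = 3: f ≡ 0 at y ∈ {6}; g ≡ 0 at y ∈ {3, 4}; common: ∅.
  x = 4: f ≡ 0 at y ∈ {3}; g ≡ 0 at y ∈ ∅; common: ∅.
  x = 5: f ≡ 0 at y ∈ {0}; g ≡ 0 at y ∈ {0, 1}; common: {0}.
  x = 6: f ≡ 0 at y ∈ {4}; g ≡ 0 at y ∈ {1, 4}; common: {4}.
Collecting: common zeros = {(5, 0), (6, 4)}, so the count is 2.
Comparison with the Bézout bound: 2 ≤ 2 = deg(f)·deg(g), as expected for curves with no common component (the bound is attained).


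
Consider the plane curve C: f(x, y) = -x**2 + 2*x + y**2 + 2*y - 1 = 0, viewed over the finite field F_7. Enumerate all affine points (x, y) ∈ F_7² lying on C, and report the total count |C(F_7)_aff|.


Affine F_7-points: {(0, 2), (0, 3), (1, 0), (1, 5), (2, 2), (2, 3)}; count = 6.

For each of the 49 pairs (x, y) ∈ F_7², evaluate f(x, y) mod 7. Record the zeros.
  x = 0: [0↦6, 1↦2, 2↦0, 3↦0, 4↦2, 5↦6, 6↦5]  zeros at y ∈ {2, 3}
  x = 1: [0↦0, 1↦3, 2↦1, 3↦1, 4↦3, 5↦0, 6↦6]  zeros at y ∈ {0, 5}
  x = 2: [0↦6, 1↦2, 2↦0, 3↦0, 4↦2, 5↦6, 6↦5]  zeros at y ∈ {2, 3}
  x = 3: [0↦3, 1↦6, 2↦4, 3↦4, 4↦6, 5↦3, 6↦2]  zeros at y ∈ ∅
  x = 4: [0↦5, 1↦1, 2↦6, 3↦6, 4↦1, 5↦5, 6↦4]  zeros at y ∈ ∅
  x = 5: [0↦5, 1↦1, 2↦6, 3↦6, 4↦1, 5↦5, 6↦4]  zeros at y ∈ ∅
  x = 6: [0↦3, 1↦6, 2↦4, 3↦4, 4↦6, 5↦3, 6↦2]  zeros at y ∈ ∅
Collecting zeros: affine points = {(0, 2), (0, 3), (1, 0), (1, 5), (2, 2), (2, 3)}.
Total count |C(F_7)_aff| = 6.


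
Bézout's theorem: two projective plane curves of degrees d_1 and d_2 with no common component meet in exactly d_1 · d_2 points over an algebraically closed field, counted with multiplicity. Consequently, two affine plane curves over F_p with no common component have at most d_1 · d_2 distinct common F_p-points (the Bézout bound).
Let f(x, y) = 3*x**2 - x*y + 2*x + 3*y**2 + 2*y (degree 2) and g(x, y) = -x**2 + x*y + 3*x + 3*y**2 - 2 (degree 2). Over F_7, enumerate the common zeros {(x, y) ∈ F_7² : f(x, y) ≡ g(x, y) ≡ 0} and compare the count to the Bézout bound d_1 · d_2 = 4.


Common zeros: {(5, 6)}; count = 1; Bézout bound = 4.

deg(f) = 2, deg(g) = 2, so Bézout bound = 4.
Scan x ∈ F_7. For each x, list the y ∈ F_7 with f(x, y) ≡ 0 and those with g(x, y) ≡ 0 (mod 7); the common zeros in that column are the intersection.
  x = 0: f ≡ 0 at y ∈ {0, 4}; g ≡ 0 at y ∈ ∅; common: ∅.
  x = 1: f ≡ 0 at y ∈ {3, 6}; g ≡ 0 at y ∈ {0, 2}; common: ∅.
  x = 2: f ≡ 0 at y ∈ {2, 5}; g ≡ 0 at y ∈ {0, 4}; common: ∅.
  x = 3: f ≡ 0 at y ∈ {1, 4}; g ≡ 0 at y ∈ ∅; common: ∅.
  x = 4: f ≡ 0 at y ∈ {0, 3}; g ≡ 0 at y ∈ {2, 6}; common: ∅.
  x = 5: f ≡ 0 at y ∈ {2, 6}; g ≡ 0 at y ∈ {4, 6}; common: {6}.
  x = 6: f ≡ 0 at y ∈ {1, 5}; g ≡ 0 at y ∈ ∅; common: ∅.
Collecting: common zeros = {(5, 6)}, so the count is 1.
Comparison with the Bézout bound: 1 ≤ 4 = deg(f)·deg(g), as expected for curves with no common component (the affine F_7-count falls short of the bound because intersections may lie at infinity, over extension fields, or carry multiplicity).


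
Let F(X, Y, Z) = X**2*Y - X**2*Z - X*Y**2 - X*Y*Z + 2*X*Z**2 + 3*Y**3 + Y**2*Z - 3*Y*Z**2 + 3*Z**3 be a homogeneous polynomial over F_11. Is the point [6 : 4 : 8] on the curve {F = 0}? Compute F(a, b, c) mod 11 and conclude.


F(6,4,8) ≡ 5 (mod 11); P is NOT on the curve.

Evaluate F(6, 4, 8) term-by-term (mod 11).
  X**2*Y ↦ 1·36·4·1 = 144
  -X**2*Z ↦ -1·36·1·8 = -288
  -X*Y**2 ↦ -1·6·16·1 = -96
  -X*Y*Z ↦ -1·6·4·8 = -192
  2*X*Z**2 ↦ 2·6·1·64 = 768
  3*Y**3 ↦ 3·1·64·1 = 192
  Y**2*Z ↦ 1·1·16·8 = 128
  -3*Y*Z**2 ↦ -3·1·4·64 = -768
  3*Z**3 ↦ 3·1·1·512 = 1536
Sum: F(6, 4, 8) = (144) + (-288) + (-96) + (-192) + (768) + (192) + (128) + (-768) + (1536) = 1424.
Reducing mod 11: 1424 ≡ 5 (mod 11).
Since F(a, b, c) ≡ 5 ≠ 0 (mod 11), P does NOT lie on the curve.


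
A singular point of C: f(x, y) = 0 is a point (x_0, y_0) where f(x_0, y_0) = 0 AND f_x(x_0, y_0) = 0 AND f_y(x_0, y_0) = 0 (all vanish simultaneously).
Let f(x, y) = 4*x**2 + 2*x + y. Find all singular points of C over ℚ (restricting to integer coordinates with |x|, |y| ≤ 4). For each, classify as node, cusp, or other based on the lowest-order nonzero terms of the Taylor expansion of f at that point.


No singular points in the scanned grid; C is smooth there.

Compute partial derivatives:
  f_x = 8*x + 2.
  f_y = 1.
f_y = 1 is a nonzero constant, so f_y never vanishes: no point (x, y) can satisfy f = f_x = f_y = 0. In particular no (x, y) ∈ {−4, ..., 4}² is singular; the curve is smooth.


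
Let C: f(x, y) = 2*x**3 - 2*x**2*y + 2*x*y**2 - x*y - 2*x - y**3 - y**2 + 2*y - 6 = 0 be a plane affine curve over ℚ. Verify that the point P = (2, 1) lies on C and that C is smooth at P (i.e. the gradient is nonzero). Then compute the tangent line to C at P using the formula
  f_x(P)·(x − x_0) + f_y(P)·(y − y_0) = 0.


Tangent line at P: 15*x - 5*y - 25 = 0.

Step 1: f(2, 1) = 0, so P lies on C.
Step 2: partial derivatives
  f_x(x, y) = 6*x**2 - 4*x*y + 2*y**2 - y - 2, f_y(x, y) = -2*x**2 + 4*x*y - x - 3*y**2 - 2*y + 2.
  f_x(P) = 15, f_y(P) = -5 (gradient nonzero, so P is smooth).
Step 3: tangent line at P: 15·(x − 2) + -5·(y − 1) = 0.
Expanding: 15*x - 5*y - 25 = 0.


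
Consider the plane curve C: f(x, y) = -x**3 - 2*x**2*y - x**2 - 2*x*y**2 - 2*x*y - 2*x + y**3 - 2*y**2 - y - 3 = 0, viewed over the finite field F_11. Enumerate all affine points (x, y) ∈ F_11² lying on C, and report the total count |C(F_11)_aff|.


Affine F_11-points: {(1, 8), (3, 1), (3, 3), (3, 4), (6, 8), (8, 9), (9, 2), (9, 8), (9, 10), (10, 6)}; count = 10.

For each of the 121 pairs (x, y) ∈ F_11², evaluate f(x, y) mod 11. Record the zeros.
  x = 0: [0↦8, 1↦6, 2↦6, 3↦3, 4↦3, 5↦1, 6↦3, 7↦4, 8↦10, 9↦5, 10↦6]  zeros at y ∈ ∅
  x = 1: [0↦4, 1↦7, 2↦8, 3↦2, 4↦6, 5↦4, 6↦2, 7↦6, 8↦0, 9↦1, 10↦4]  zeros at y ∈ {8}
  x = 2: [0↦3, 1↦7, 2↦5, 3↦3, 4↦7, 5↦1, 6↦2, 7↦5, 8↦5, 9↦8, 10↦9]  zeros at y ∈ ∅
  x = 3: [0↦10, 1↦0, 2↦2, 3↦0, 4↦0, 5↦8, 6↦8, 7↦6, 8↦8, 9↦9, 10↦4]  zeros at y ∈ {1, 3, 4}
  x = 4: [0↦8, 1↦2, 2↦4, 3↦9, 4↦1, 5↦8, 6↦3, 7↦3, 8↦3, 9↦9, 10↦5]  zeros at y ∈ ∅
  x = 5: [0↦2, 1↦7, 2↦5, 3↦2, 4↦4, 5↦6, 6↦3, 7↦1, 8↦6, 9↦2, 10↦6]  zeros at y ∈ ∅
  x = 6: [0↦8, 1↦9, 2↦10, 3↦6, 4↦3, 5↦7, 6↦2, 7↦5, 8↦0, 9↦4, 10↦1]  zeros at y ∈ {8}
  x = 7: [0↦9, 1↦2, 2↦2, 3↦4, 4↦3, 5↦5, 6↦5, 7↦9, 8↦1, 9↦9, 10↦6]  zeros at y ∈ ∅
  x = 8: [0↦10, 1↦2, 2↦8, 3↦1, 4↦9, 5↦5, 6↦6, 7↦7, 8↦3, 9↦0, 10↦4]  zeros at y ∈ {9}
  x = 9: [0↦5, 1↦3, 2↦0, 3↦2, 4↦4, 5↦1, 6↦10, 7↦4, 8↦0, 9↦4, 10↦0]  zeros at y ∈ {2, 8, 10}
  x = 10: [0↦10, 1↦10, 2↦5, 3↦1, 4↦4, 5↦9, 6↦0, 7↦5, 8↦8, 9↦4, 10↦10]  zeros at y ∈ {6}
Collecting zeros: affine points = {(1, 8), (3, 1), (3, 3), (3, 4), (6, 8), (8, 9), (9, 2), (9, 8), (9, 10), (10, 6)}.
Total count |C(F_11)_aff| = 10.


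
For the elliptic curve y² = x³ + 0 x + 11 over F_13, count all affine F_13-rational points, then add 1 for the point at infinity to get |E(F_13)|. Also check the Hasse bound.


Affine points = {(1, 5), (1, 8), (3, 5), (3, 8), (4, 6), (4, 7), (7, 4), (7, 9), (8, 4), (8, 9), (9, 5), (9, 8), (10, 6), (10, 7), (11, 4), (11, 9), (12, 6), (12, 7)}; affine count = 18; |E(F_13)| = 19.

Discriminant check: Δ ∝ 4a³ + 27b² = 4·0³ + 27·11² = 4·0 + 27·121 ≡ 4 (mod 13). Nonzero ⇒ E is nonsingular.
For each x ∈ F_13, compute rhs = x³ + 0·x + 11 mod 13, then count y ∈ F_13 with y² ≡ rhs.
  x = 0: rhs = 11, matching y values: none (0 points).
  x = 1: rhs = 12, matching y values: 5, 8 (2 points).
  x = 2: rhs = 6, matching y values: none (0 points).
  x = 3: rhs = 12, matching y values: 5, 8 (2 points).
  x = 4: rhs = 10, matching y values: 6, 7 (2 points).
  x = 5: rhs = 6, matching y values: none (0 points).
  x = 6: rhs = 6, matching y values: none (0 points).
  x = 7: rhs = 3, matching y values: 4, 9 (2 points).
  x = 8: rhs = 3, matching y values: 4, 9 (2 points).
  x = 9: rhs = 12, matching y values: 5, 8 (2 points).
  x = 10: rhs = 10, matching y values: 6, 7 (2 points).
  x = 11: rhs = 3, matching y values: 4, 9 (2 points).
  x = 12: rhs = 10, matching y values: 6, 7 (2 points).
Total affine count: 18.
Full point count |E(F_13)| = 18 + 1 = 19.
Hasse bound: |19 − (13+1)| = |5| = 5 ≤ 2√13 ≈ 7.2111 ✓.


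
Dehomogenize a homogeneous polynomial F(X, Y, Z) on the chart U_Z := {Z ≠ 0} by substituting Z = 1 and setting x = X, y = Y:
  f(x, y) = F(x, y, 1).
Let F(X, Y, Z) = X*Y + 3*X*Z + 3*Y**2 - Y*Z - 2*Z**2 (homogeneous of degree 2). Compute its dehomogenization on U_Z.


f(x, y) = x*y + 3*x + 3*y**2 - y - 2

On U_Z we set Z = 1. Each monomial c·X^i·Y^j·Z^k in F becomes c·x^i·y^j·1^k = c·x^i·y^j.
Substituting Z = 1: F(X, Y, 1) = x*y + 3*x + 3*y**2 - y - 2.
Note: deg(f) ≤ deg(F) = 2; strict inequality happens when F is divisible by Z (lost terms).


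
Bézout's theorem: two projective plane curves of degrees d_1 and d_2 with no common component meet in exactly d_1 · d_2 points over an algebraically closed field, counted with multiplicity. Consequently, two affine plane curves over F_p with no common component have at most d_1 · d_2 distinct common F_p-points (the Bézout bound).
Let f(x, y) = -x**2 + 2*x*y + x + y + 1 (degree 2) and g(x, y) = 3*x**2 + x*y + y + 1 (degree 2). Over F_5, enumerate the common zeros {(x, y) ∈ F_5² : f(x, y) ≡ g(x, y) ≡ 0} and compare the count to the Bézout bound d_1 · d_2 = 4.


Common zeros: {(0, 4), (1, 3)}; count = 2; Bézout bound = 4.

deg(f) = 2, deg(g) = 2, so Bézout bound = 4.
Scan x ∈ F_5. For each x, list the y ∈ F_5 with f(x, y) ≡ 0 and those with g(x, y) ≡ 0 (mod 5); the common zeros in that column are the intersection.
  x = 0: f ≡ 0 at y ∈ {4}; g ≡ 0 at y ∈ {4}; common: {4}.
  x = 1: f ≡ 0 at y ∈ {3}; g ≡ 0 at y ∈ {3}; common: {3}.
  x = 2: f ≡ 0 at y ∈ ∅; g ≡ 0 at y ∈ {4}; common: ∅.
  x = 3: f ≡ 0 at y ∈ {0}; g ≡ 0 at y ∈ {3}; common: ∅.
  x = 4: f ≡ 0 at y ∈ {4}; g ≡ 0 at y ∈ ∅; common: ∅.
Collecting: common zeros = {(0, 4), (1, 3)}, so the count is 2.
Comparison with the Bézout bound: 2 ≤ 4 = deg(f)·deg(g), as expected for curves with no common component (the affine F_5-count falls short of the bound because intersections may lie at infinity, over extension fields, or carry multiplicity).


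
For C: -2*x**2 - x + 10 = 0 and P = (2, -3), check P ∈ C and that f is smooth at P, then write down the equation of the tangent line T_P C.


Tangent line at P: 18 - 9*x = 0.

Step 1: f(2, -3) = 0, so P lies on C.
Step 2: partial derivatives
  f_x(x, y) = -4*x - 1, f_y(x, y) = 0.
  f_x(P) = -9, f_y(P) = 0 (gradient nonzero, so P is smooth).
Step 3: tangent line at P: -9·(x − 2) + 0·(y − -3) = 0.
Expanding: 18 - 9*x = 0.


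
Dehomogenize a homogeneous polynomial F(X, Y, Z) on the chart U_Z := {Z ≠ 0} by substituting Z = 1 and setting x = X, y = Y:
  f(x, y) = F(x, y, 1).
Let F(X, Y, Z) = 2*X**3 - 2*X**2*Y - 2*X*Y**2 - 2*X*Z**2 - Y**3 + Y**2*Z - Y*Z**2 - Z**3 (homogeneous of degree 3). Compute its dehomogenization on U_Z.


f(x, y) = 2*x**3 - 2*x**2*y - 2*x*y**2 - 2*x - y**3 + y**2 - y - 1

On U_Z we set Z = 1. Each monomial c·X^i·Y^j·Z^k in F becomes c·x^i·y^j·1^k = c·x^i·y^j.
Substituting Z = 1: F(X, Y, 1) = 2*x**3 - 2*x**2*y - 2*x*y**2 - 2*x - y**3 + y**2 - y - 1.
Note: deg(f) ≤ deg(F) = 3; strict inequality happens when F is divisible by Z (lost terms).


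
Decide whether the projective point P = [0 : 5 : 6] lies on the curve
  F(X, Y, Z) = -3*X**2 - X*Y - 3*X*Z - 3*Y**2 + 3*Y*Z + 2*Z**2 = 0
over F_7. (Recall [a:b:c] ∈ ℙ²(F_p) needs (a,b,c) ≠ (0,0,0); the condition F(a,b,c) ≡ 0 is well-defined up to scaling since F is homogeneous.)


F(0,5,6) ≡ 3 (mod 7); P is NOT on the curve.

Evaluate F(0, 5, 6) term-by-term (mod 7).
  -3*X**2 ↦ -3·0·1·1 = 0
  -X*Y ↦ -1·0·5·1 = 0
  -3*X*Z ↦ -3·0·1·6 = 0
  -3*Y**2 ↦ -3·1·25·1 = -75
  3*Y*Z ↦ 3·1·5·6 = 90
  2*Z**2 ↦ 2·1·1·36 = 72
Sum: F(0, 5, 6) = (0) + (0) + (0) + (-75) + (90) + (72) = 87.
Reducing mod 7: 87 ≡ 3 (mod 7).
Since F(a, b, c) ≡ 3 ≠ 0 (mod 7), P does NOT lie on the curve.


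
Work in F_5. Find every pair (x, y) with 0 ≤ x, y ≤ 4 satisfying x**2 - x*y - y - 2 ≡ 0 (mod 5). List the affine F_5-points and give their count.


Affine F_5-points: {(0, 3), (1, 2), (2, 4), (3, 3)}; count = 4.

For each of the 25 pairs (x, y) ∈ F_5², evaluate f(x, y) mod 5. Record the zeros.
  x = 0: [0↦3, 1↦2, 2↦1, 3↦0, 4↦4]  zeros at y ∈ {3}
  x = 1: [0↦4, 1↦2, 2↦0, 3↦3, 4↦1]  zeros at y ∈ {2}
  x = 2: [0↦2, 1↦4, 2↦1, 3↦3, 4↦0]  zeros at y ∈ {4}
  x = 3: [0↦2, 1↦3, 2↦4, 3↦0, 4↦1]  zeros at y ∈ {3}
  x = 4: [0↦4, 1↦4, 2↦4, 3↦4, 4↦4]  zeros at y ∈ ∅
Collecting zeros: affine points = {(0, 3), (1, 2), (2, 4), (3, 3)}.
Total count |C(F_5)_aff| = 4.


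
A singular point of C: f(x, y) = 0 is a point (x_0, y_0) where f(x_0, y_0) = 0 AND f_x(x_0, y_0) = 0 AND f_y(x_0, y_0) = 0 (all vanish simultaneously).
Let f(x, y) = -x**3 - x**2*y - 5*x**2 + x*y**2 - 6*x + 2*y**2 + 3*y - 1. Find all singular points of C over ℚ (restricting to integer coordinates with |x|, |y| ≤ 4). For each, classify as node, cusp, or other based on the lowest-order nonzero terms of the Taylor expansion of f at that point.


Singular points: {(-1, -1)}; classification: node.

Compute partial derivatives:
  f_x = -3*x**2 - 2*x*y - 10*x + y**2 - 6.
  f_y = -x**2 + 2*x*y + 4*y + 3.
Scan x_0 ∈ {−4, ..., 4}. For each x_0, f_y(x_0, y) is a polynomial in y; find its integer roots y ∈ {−4, ..., 4}, then test f_x and f at those candidates.
  x = -4: f_y(-4, y) = -4*y - 13; no integer root y with |y| ≤ 4.
  x = -3: f_y(-3, y) = -2*y - 6; vanishes at y ∈ {-3}. (-3, -3): f_x = -12 ≠ 0.
  x = -2: f_y(-2, y) = -1; no integer root y with |y| ≤ 4.
  x = -1: f_y(-1, y) = 2*y + 2; vanishes at y ∈ {-1}. (-1, -1): f_x = 0, f = 0 — SINGULAR.
  x = 0: f_y(0, y) = 4*y + 3; no integer root y with |y| ≤ 4.
  x = 1: f_y(1, y) = 6*y + 2; no integer root y with |y| ≤ 4.
  x = 2: f_y(2, y) = 8*y - 1; no integer root y with |y| ≤ 4.
  x = 3: f_y(3, y) = 10*y - 6; no integer root y with |y| ≤ 4.
  x = 4: f_y(4, y) = 12*y - 13; no integer root y with |y| ≤ 4.
Only singular point on the grid: (-1, -1).
Classify: substitute x = -1 + u, y = -1 + v and expand: f = -u**3 - u**2*v - u**2 + u*v**2 + v**2.
No constant or linear terms (consistent with a singular point). Quadratic part: -u**2 + v**2. Cubic part: -u**3 - u**2*v + u*v**2.
The quadratic part v**2 - u**2 = (v − u)(v + u) splits into two distinct linear factors, so there are two distinct tangent lines y − -1 = ±(x − -1) — this is a node (ordinary double point).
Classification: node.


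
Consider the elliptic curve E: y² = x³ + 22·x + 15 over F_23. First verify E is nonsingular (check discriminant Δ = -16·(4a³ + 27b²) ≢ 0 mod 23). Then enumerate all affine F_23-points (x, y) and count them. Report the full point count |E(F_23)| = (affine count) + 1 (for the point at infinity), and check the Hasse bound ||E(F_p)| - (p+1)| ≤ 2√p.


Affine points = {(3, 4), (3, 19), (4, 11), (4, 12), (6, 8), (6, 15), (7, 11), (7, 12), (8, 6), (8, 17), (10, 4), (10, 19), (11, 1), (11, 22), (12, 11), (12, 12), (14, 10), (14, 13), (16, 1), (16, 22), (17, 9), (17, 14), (19, 1), (19, 22), (21, 3), (21, 20)}; affine count = 26; |E(F_23)| = 27.

Discriminant check: Δ ∝ 4a³ + 27b² = 4·22³ + 27·15² = 4·10648 + 27·225 ≡ 22 (mod 23). Nonzero ⇒ E is nonsingular.
For each x ∈ F_23, compute rhs = x³ + 22·x + 15 mod 23, then count y ∈ F_23 with y² ≡ rhs.
  x = 0: rhs = 15, matching y values: none (0 points).
  x = 1: rhs = 15, matching y values: none (0 points).
  x = 2: rhs = 21, matching y values: none (0 points).
  x = 3: rhs = 16, matching y values: 4, 19 (2 points).
  x = 4: rhs = 6, matching y values: 11, 12 (2 points).
  x = 5: rhs = 20, matching y values: none (0 points).
  x = 6: rhs = 18, matching y values: 8, 15 (2 points).
  x = 7: rhs = 6, matching y values: 11, 12 (2 points).
  x = 8: rhs = 13, matching y values: 6, 17 (2 points).
  x = 9: rhs = 22, matching y values: none (0 points).
  x = 10: rhs = 16, matching y values: 4, 19 (2 points).
  x = 11: rhs = 1, matching y values: 1, 22 (2 points).
  x = 12: rhs = 6, matching y values: 11, 12 (2 points).
  x = 13: rhs = 14, matching y values: none (0 points).
  x = 14: rhs = 8, matching y values: 10, 13 (2 points).
  x = 15: rhs = 17, matching y values: none (0 points).
  x = 16: rhs = 1, matching y values: 1, 22 (2 points).
  x = 17: rhs = 12, matching y values: 9, 14 (2 points).
  x = 18: rhs = 10, matching y values: none (0 points).
  x = 19: rhs = 1, matching y values: 1, 22 (2 points).
  x = 20: rhs = 14, matching y values: none (0 points).
  x = 21: rhs = 9, matching y values: 3, 20 (2 points).
  x = 22: rhs = 15, matching y values: none (0 points).
Total affine count: 26.
Full point count |E(F_23)| = 26 + 1 = 27.
Hasse bound: |27 − (23+1)| = |3| = 3 ≤ 2√23 ≈ 9.5917 ✓.


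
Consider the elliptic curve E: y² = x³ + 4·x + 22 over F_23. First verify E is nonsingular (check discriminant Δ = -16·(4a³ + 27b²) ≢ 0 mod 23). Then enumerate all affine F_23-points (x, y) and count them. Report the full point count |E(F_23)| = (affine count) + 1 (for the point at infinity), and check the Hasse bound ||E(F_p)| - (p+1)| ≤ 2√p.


Affine points = {(1, 2), (1, 21), (5, 11), (5, 12), (6, 3), (6, 20), (7, 5), (7, 18), (10, 2), (10, 21), (12, 2), (12, 21), (14, 4), (14, 19), (17, 9), (17, 14), (20, 11), (20, 12), (21, 11), (21, 12)}; affine count = 20; |E(F_23)| = 21.

Discriminant check: Δ ∝ 4a³ + 27b² = 4·4³ + 27·22² = 4·64 + 27·484 ≡ 7 (mod 23). Nonzero ⇒ E is nonsingular.
For each x ∈ F_23, compute rhs = x³ + 4·x + 22 mod 23, then count y ∈ F_23 with y² ≡ rhs.
  x = 0: rhs = 22, matching y values: none (0 points).
  x = 1: rhs = 4, matching y values: 2, 21 (2 points).
  x = 2: rhs = 15, matching y values: none (0 points).
  x = 3: rhs = 15, matching y values: none (0 points).
  x = 4: rhs = 10, matching y values: none (0 points).
  x = 5: rhs = 6, matching y values: 11, 12 (2 points).
  x = 6: rhs = 9, matching y values: 3, 20 (2 points).
  x = 7: rhs = 2, matching y values: 5, 18 (2 points).
  x = 8: rhs = 14, matching y values: none (0 points).
  x = 9: rhs = 5, matching y values: none (0 points).
  x = 10: rhs = 4, matching y values: 2, 21 (2 points).
  x = 11: rhs = 17, matching y values: none (0 points).
  x = 12: rhs = 4, matching y values: 2, 21 (2 points).
  x = 13: rhs = 17, matching y values: none (0 points).
  x = 14: rhs = 16, matching y values: 4, 19 (2 points).
  x = 15: rhs = 7, matching y values: none (0 points).
  x = 16: rhs = 19, matching y values: none (0 points).
  x = 17: rhs = 12, matching y values: 9, 14 (2 points).
  x = 18: rhs = 15, matching y values: none (0 points).
  x = 19: rhs = 11, matching y values: none (0 points).
  x = 20: rhs = 6, matching y values: 11, 12 (2 points).
  x = 21: rhs = 6, matching y values: 11, 12 (2 points).
  x = 22: rhs = 17, matching y values: none (0 points).
Total affine count: 20.
Full point count |E(F_23)| = 20 + 1 = 21.
Hasse bound: |21 − (23+1)| = |-3| = 3 ≤ 2√23 ≈ 9.5917 ✓.
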